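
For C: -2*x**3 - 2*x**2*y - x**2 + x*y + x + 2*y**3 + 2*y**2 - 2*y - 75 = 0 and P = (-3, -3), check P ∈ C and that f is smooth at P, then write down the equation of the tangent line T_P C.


Tangent line at P: -86*x + 19*y - 201 = 0.

Step 1: f(-3, -3) = 0, so P lies on C.
Step 2: partial derivatives
  f_x(x, y) = -6*x**2 - 4*x*y - 2*x + y + 1, f_y(x, y) = -2*x**2 + x + 6*y**2 + 4*y - 2.
  f_x(P) = -86, f_y(P) = 19 (gradient nonzero, so P is smooth).
Step 3: tangent line at P: -86·(x − -3) + 19·(y − -3) = 0.
Expanding: -86*x + 19*y - 201 = 0.


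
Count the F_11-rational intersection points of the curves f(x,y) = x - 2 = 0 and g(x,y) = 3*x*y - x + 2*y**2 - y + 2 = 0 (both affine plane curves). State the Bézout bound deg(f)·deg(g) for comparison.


Common zeros: {(2, 0), (2, 3)}; count = 2; Bézout bound = 2.

deg(f) = 1, deg(g) = 2, so Bézout bound = 2.
Scan x ∈ F_11. For each x, list the y ∈ F_11 with f(x, y) ≡ 0 and those with g(x, y) ≡ 0 (mod 11); the common zeros in that column are the intersection.
  x = 0: f ≡ 0 at y ∈ ∅; g ≡ 0 at y ∈ ∅; common: ∅.
  x = 1: f ≡ 0 at y ∈ ∅; g ≡ 0 at y ∈ ∅; common: ∅.
  x = 2: f ≡ 0 at y ∈ {0, 1, 2, 3, 4, 5, 6, 7, 8, 9, 10}; g ≡ 0 at y ∈ {0, 3}; common: {0, 3}.
  x = 3: f ≡ 0 at y ∈ ∅; g ≡ 0 at y ∈ ∅; common: ∅.
  x = 4: f ≡ 0 at y ∈ ∅; g ≡ 0 at y ∈ {1, 10}; common: ∅.
  x = 5: f ≡ 0 at y ∈ ∅; g ≡ 0 at y ∈ {2}; common: ∅.
  x = 6: f ≡ 0 at y ∈ ∅; g ≡ 0 at y ∈ ∅; common: ∅.
  x = 7: f ≡ 0 at y ∈ ∅; g ≡ 0 at y ∈ {6}; common: ∅.
  x = 8: f ≡ 0 at y ∈ ∅; g ≡ 0 at y ∈ {7, 9}; common: ∅.
  x = 9: f ≡ 0 at y ∈ ∅; g ≡ 0 at y ∈ ∅; common: ∅.
  x = 10: f ≡ 0 at y ∈ ∅; g ≡ 0 at y ∈ {5, 8}; common: ∅.
Collecting: common zeros = {(2, 0), (2, 3)}, so the count is 2.
Comparison with the Bézout bound: 2 ≤ 2 = deg(f)·deg(g), as expected for curves with no common component (the bound is attained).


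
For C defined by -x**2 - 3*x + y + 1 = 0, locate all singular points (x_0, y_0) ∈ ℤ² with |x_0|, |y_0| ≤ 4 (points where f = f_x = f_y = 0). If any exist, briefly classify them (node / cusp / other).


No singular points in the scanned grid; C is smooth there.

Compute partial derivatives:
  f_x = -2*x - 3.
  f_y = 1.
f_y = 1 is a nonzero constant, so f_y never vanishes: no point (x, y) can satisfy f = f_x = f_y = 0. In particular no (x, y) ∈ {−4, ..., 4}² is singular; the curve is smooth.


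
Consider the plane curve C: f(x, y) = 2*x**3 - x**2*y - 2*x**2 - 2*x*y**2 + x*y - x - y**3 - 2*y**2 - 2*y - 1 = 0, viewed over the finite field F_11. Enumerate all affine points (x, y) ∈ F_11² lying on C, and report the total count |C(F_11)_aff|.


Affine F_11-points: {(0, 10), (1, 6), (2, 3), (2, 6), (2, 7), (3, 7), (3, 8), (3, 10), (4, 1), (5, 5), (5, 7), (5, 9), (7, 5), (8, 5)}; count = 14.

For each of the 121 pairs (x, y) ∈ F_11², evaluate f(x, y) mod 11. Record the zeros.
  x = 0: [0↦10, 1↦5, 2↦1, 3↦3, 4↦5, 5↦1, 6↦7, 7↦6, 8↦3, 9↦3, 10↦0]  zeros at y ∈ {10}
  x = 1: [0↦9, 1↦2, 2↦3, 3↦6, 4↦5, 5↦5, 6↦0, 7↦6, 8↦6, 9↦5, 10↦8]  zeros at y ∈ {6}
  x = 2: [0↦5, 1↦5, 2↦9, 3↦0, 4↦5, 5↦7, 6↦0, 7↦0, 8↦1, 9↦8, 10↦4]  zeros at y ∈ {3, 6, 7}
  x = 3: [0↦10, 1↦4, 2↦9, 3↦8, 4↦6, 5↦8, 6↦8, 7↦0, 8↦0, 9↦2, 10↦0]  zeros at y ∈ {7, 8, 10}
  x = 4: [0↦3, 1↦0, 2↦4, 3↦9, 4↦9, 5↦9, 6↦3, 7↦7, 8↦4, 9↦10, 10↦8]  zeros at y ∈ {1}
  x = 5: [0↦7, 1↦5, 2↦6, 3↦4, 4↦4, 5↦0, 6↦8, 7↦0, 8↦3, 9↦0, 10↦7]  zeros at y ∈ {5, 7, 9}
  x = 6: [0↦1, 1↦9, 2↦5, 3↦5, 4↦3, 5↦4, 6↦2, 7↦2, 8↦9, 9↦6, 10↦9]  zeros at y ∈ ∅
  x = 7: [0↦8, 1↦2, 2↦2, 3↦2, 4↦7, 5↦0, 6↦8, 7↦3, 8↦1, 9↦7, 10↦4]  zeros at y ∈ {5}
  x = 8: [0↦7, 1↦7, 2↦9, 3↦7, 4↦6, 5↦0, 6↦5, 7↦4, 8↦2, 9↦4, 10↦4]  zeros at y ∈ {5}
  x = 9: [0↦10, 1↦3, 2↦5, 3↦10, 4↦1, 5↦5, 6↦5, 7↦6, 8↦2, 9↦9, 10↦10]  zeros at y ∈ ∅
  x = 10: [0↦7, 1↦2, 2↦2, 3↦1, 4↦4, 5↦5, 6↦9, 7↦10, 8↦2, 9↦1, 10↦1]  zeros at y ∈ ∅
Collecting zeros: affine points = {(0, 10), (1, 6), (2, 3), (2, 6), (2, 7), (3, 7), (3, 8), (3, 10), (4, 1), (5, 5), (5, 7), (5, 9), (7, 5), (8, 5)}.
Total count |C(F_11)_aff| = 14.


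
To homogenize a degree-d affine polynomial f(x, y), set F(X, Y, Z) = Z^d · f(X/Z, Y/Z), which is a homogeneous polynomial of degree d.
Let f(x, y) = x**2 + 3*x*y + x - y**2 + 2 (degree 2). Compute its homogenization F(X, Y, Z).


F(X, Y, Z) = X**2 + 3*X*Y + X*Z - Y**2 + 2*Z**2

deg(f) = 2.
Substitute x = X/Z, y = Y/Z into f, then multiply by Z^2.
  monomial 1·x^2·y^0 ↦ 1·X^2·Y^0·Z^0.
  monomial 3·x^1·y^1 ↦ 3·X^1·Y^1·Z^0.
  monomial 1·x^1·y^0 ↦ 1·X^1·Y^0·Z^1.
  monomial -1·x^0·y^2 ↦ -1·X^0·Y^2·Z^0.
  monomial 2·x^0·y^0 ↦ 2·X^0·Y^0·Z^2.
Collecting: F(X, Y, Z) = X**2 + 3*X*Y + X*Z - Y**2 + 2*Z**2.


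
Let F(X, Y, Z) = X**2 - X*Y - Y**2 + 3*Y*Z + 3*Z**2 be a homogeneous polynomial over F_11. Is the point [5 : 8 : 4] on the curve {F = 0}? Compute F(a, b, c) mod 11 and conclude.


F(5,8,4) ≡ 10 (mod 11); P is NOT on the curve.

Evaluate F(5, 8, 4) term-by-term (mod 11).
  X**2 ↦ 1·25·1·1 = 25
  -X*Y ↦ -1·5·8·1 = -40
  -Y**2 ↦ -1·1·64·1 = -64
  3*Y*Z ↦ 3·1·8·4 = 96
  3*Z**2 ↦ 3·1·1·16 = 48
Sum: F(5, 8, 4) = (25) + (-40) + (-64) + (96) + (48) = 65.
Reducing mod 11: 65 ≡ 10 (mod 11).
Since F(a, b, c) ≡ 10 ≠ 0 (mod 11), P does NOT lie on the curve.


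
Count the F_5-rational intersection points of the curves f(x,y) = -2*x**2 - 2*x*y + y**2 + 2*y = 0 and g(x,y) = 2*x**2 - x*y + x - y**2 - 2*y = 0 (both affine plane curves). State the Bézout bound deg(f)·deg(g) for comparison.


Common zeros: {(0, 0), (0, 3), (4, 2)}; count = 3; Bézout bound = 4.

deg(f) = 2, deg(g) = 2, so Bézout bound = 4.
Scan x ∈ F_5. For each x, list the y ∈ F_5 with f(x, y) ≡ 0 and those with g(x, y) ≡ 0 (mod 5); the common zeros in that column are the intersection.
  x = 0: f ≡ 0 at y ∈ {0, 3}; g ≡ 0 at y ∈ {0, 3}; common: {0, 3}.
  x = 1: f ≡ 0 at y ∈ ∅; g ≡ 0 at y ∈ {3, 4}; common: ∅.
  x = 2: f ≡ 0 at y ∈ {3, 4}; g ≡ 0 at y ∈ {0, 1}; common: ∅.
  x = 3: f ≡ 0 at y ∈ ∅; g ≡ 0 at y ∈ {1, 4}; common: ∅.
  x = 4: f ≡ 0 at y ∈ {2, 4}; g ≡ 0 at y ∈ {2}; common: {2}.
Collecting: common zeros = {(0, 0), (0, 3), (4, 2)}, so the count is 3.
Comparison with the Bézout bound: 3 ≤ 4 = deg(f)·deg(g), as expected for curves with no common component (the affine F_5-count falls short of the bound because intersections may lie at infinity, over extension fields, or carry multiplicity).


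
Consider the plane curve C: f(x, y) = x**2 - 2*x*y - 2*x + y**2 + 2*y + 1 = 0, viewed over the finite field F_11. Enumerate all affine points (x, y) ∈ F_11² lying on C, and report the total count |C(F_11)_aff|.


Affine F_11-points: {(0, 10), (1, 0), (2, 1), (3, 2), (4, 3), (5, 4), (6, 5), (7, 6), (8, 7), (9, 8), (10, 9)}; count = 11.

For each of the 121 pairs (x, y) ∈ F_11², evaluate f(x, y) mod 11. Record the zeros.
  x = 0: [0↦1, 1↦4, 2↦9, 3↦5, 4↦3, 5↦3, 6↦5, 7↦9, 8↦4, 9↦1, 10↦0]  zeros at y ∈ {10}
  x = 1: [0↦0, 1↦1, 2↦4, 3↦9, 4↦5, 5↦3, 6↦3, 7↦5, 8↦9, 9↦4, 10↦1]  zeros at y ∈ {0}
  x = 2: [0↦1, 1↦0, 2↦1, 3↦4, 4↦9, 5↦5, 6↦3, 7↦3, 8↦5, 9↦9, 10↦4]  zeros at y ∈ {1}
  x = 3: [0↦4, 1↦1, 2↦0, 3↦1, 4↦4, 5↦9, 6↦5, 7↦3, 8↦3, 9↦5, 10↦9]  zeros at y ∈ {2}
  x = 4: [0↦9, 1↦4, 2↦1, 3↦0, 4↦1, 5↦4, 6↦9, 7↦5, 8↦3, 9↦3, 10↦5]  zeros at y ∈ {3}
  x = 5: [0↦5, 1↦9, 2↦4, 3↦1, 4↦0, 5↦1, 6↦4, 7↦9, 8↦5, 9↦3, 10↦3]  zeros at y ∈ {4}
  x = 6: [0↦3, 1↦5, 2↦9, 3↦4, 4↦1, 5↦0, 6↦1, 7↦4, 8↦9, 9↦5, 10↦3]  zeros at y ∈ {5}
  x = 7: [0↦3, 1↦3, 2↦5, 3↦9, 4↦4, 5↦1, 6↦0, 7↦1, 8↦4, 9↦9, 10↦5]  zeros at y ∈ {6}
  x = 8: [0↦5, 1↦3, 2↦3, 3↦5, 4↦9, 5↦4, 6↦1, 7↦0, 8↦1, 9↦4, 10↦9]  zeros at y ∈ {7}
  x = 9: [0↦9, 1↦5, 2↦3, 3↦3, 4↦5, 5↦9, 6↦4, 7↦1, 8↦0, 9↦1, 10↦4]  zeros at y ∈ {8}
  x = 10: [0↦4, 1↦9, 2↦5, 3↦3, 4↦3, 5↦5, 6↦9, 7↦4, 8↦1, 9↦0, 10↦1]  zeros at y ∈ {9}
Collecting zeros: affine points = {(0, 10), (1, 0), (2, 1), (3, 2), (4, 3), (5, 4), (6, 5), (7, 6), (8, 7), (9, 8), (10, 9)}.
Total count |C(F_11)_aff| = 11.


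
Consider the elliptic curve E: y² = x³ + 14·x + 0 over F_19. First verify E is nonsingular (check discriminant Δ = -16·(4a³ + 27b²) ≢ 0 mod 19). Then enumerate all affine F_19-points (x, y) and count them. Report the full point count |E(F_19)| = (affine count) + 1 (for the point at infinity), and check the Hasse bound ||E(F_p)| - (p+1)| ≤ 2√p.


Affine points = {(0, 0), (2, 6), (2, 13), (4, 5), (4, 14), (5, 9), (5, 10), (7, 2), (7, 17), (8, 4), (8, 15), (9, 0), (10, 0), (13, 2), (13, 17), (16, 8), (16, 11), (18, 2), (18, 17)}; affine count = 19; |E(F_19)| = 20.

Discriminant check: Δ ∝ 4a³ + 27b² = 4·14³ + 27·0² = 4·2744 + 27·0 ≡ 13 (mod 19). Nonzero ⇒ E is nonsingular.
For each x ∈ F_19, compute rhs = x³ + 14·x + 0 mod 19, then count y ∈ F_19 with y² ≡ rhs.
  x = 0: rhs = 0, matching y values: 0 (1 points).
  x = 1: rhs = 15, matching y values: none (0 points).
  x = 2: rhs = 17, matching y values: 6, 13 (2 points).
  x = 3: rhs = 12, matching y values: none (0 points).
  x = 4: rhs = 6, matching y values: 5, 14 (2 points).
  x = 5: rhs = 5, matching y values: 9, 10 (2 points).
  x = 6: rhs = 15, matching y values: none (0 points).
  x = 7: rhs = 4, matching y values: 2, 17 (2 points).
  x = 8: rhs = 16, matching y values: 4, 15 (2 points).
  x = 9: rhs = 0, matching y values: 0 (1 points).
  x = 10: rhs = 0, matching y values: 0 (1 points).
  x = 11: rhs = 3, matching y values: none (0 points).
  x = 12: rhs = 15, matching y values: none (0 points).
  x = 13: rhs = 4, matching y values: 2, 17 (2 points).
  x = 14: rhs = 14, matching y values: none (0 points).
  x = 15: rhs = 13, matching y values: none (0 points).
  x = 16: rhs = 7, matching y values: 8, 11 (2 points).
  x = 17: rhs = 2, matching y values: none (0 points).
  x = 18: rhs = 4, matching y values: 2, 17 (2 points).
Total affine count: 19.
Full point count |E(F_19)| = 19 + 1 = 20.
Hasse bound: |20 − (19+1)| = |0| = 0 ≤ 2√19 ≈ 8.7178 ✓.


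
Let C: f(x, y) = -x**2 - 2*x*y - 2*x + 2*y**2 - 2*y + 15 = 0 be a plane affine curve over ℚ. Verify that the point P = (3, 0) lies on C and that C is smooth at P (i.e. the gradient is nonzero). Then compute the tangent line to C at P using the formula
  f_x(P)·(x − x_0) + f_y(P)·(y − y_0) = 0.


Tangent line at P: -8*x - 8*y + 24 = 0.

Step 1: f(3, 0) = 0, so P lies on C.
Step 2: partial derivatives
  f_x(x, y) = -2*x - 2*y - 2, f_y(x, y) = -2*x + 4*y - 2.
  f_x(P) = -8, f_y(P) = -8 (gradient nonzero, so P is smooth).
Step 3: tangent line at P: -8·(x − 3) + -8·(y − 0) = 0.
Expanding: -8*x - 8*y + 24 = 0.


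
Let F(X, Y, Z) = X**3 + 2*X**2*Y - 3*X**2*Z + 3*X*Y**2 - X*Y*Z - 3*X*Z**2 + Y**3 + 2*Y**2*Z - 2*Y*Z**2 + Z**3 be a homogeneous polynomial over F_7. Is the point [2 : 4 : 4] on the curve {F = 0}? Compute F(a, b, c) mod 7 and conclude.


F(2,4,4) ≡ 4 (mod 7); P is NOT on the curve.

Evaluate F(2, 4, 4) term-by-term (mod 7).
  X**3 ↦ 1·8·1·1 = 8
  2*X**2*Y ↦ 2·4·4·1 = 32
  -3*X**2*Z ↦ -3·4·1·4 = -48
  3*X*Y**2 ↦ 3·2·16·1 = 96
  -X*Y*Z ↦ -1·2·4·4 = -32
  -3*X*Z**2 ↦ -3·2·1·16 = -96
  Y**3 ↦ 1·1·64·1 = 64
  2*Y**2*Z ↦ 2·1·16·4 = 128
  -2*Y*Z**2 ↦ -2·1·4·16 = -128
  Z**3 ↦ 1·1·1·64 = 64
Sum: F(2, 4, 4) = (8) + (32) + (-48) + (96) + (-32) + (-96) + (64) + (128) + (-128) + (64) = 88.
Reducing mod 7: 88 ≡ 4 (mod 7).
Since F(a, b, c) ≡ 4 ≠ 0 (mod 7), P does NOT lie on the curve.


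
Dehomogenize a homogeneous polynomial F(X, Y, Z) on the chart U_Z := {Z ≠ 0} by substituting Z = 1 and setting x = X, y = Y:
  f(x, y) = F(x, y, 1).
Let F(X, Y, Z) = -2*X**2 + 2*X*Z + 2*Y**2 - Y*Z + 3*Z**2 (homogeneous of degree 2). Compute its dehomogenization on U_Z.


f(x, y) = -2*x**2 + 2*x + 2*y**2 - y + 3

On U_Z we set Z = 1. Each monomial c·X^i·Y^j·Z^k in F becomes c·x^i·y^j·1^k = c·x^i·y^j.
Substituting Z = 1: F(X, Y, 1) = -2*x**2 + 2*x + 2*y**2 - y + 3.
Note: deg(f) ≤ deg(F) = 2; strict inequality happens when F is divisible by Z (lost terms).


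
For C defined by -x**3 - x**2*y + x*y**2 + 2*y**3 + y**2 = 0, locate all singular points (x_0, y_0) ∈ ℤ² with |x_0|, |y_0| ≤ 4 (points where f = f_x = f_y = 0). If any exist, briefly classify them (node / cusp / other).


Singular points: {(0, 0)}; classification: cusp.

Compute partial derivatives:
  f_x = -3*x**2 - 2*x*y + y**2.
  f_y = -x**2 + 2*x*y + 6*y**2 + 2*y.
Scan x_0 ∈ {−4, ..., 4}. For each x_0, f_y(x_0, y) is a polynomial in y; find its integer roots y ∈ {−4, ..., 4}, then test f_x and f at those candidates.
  x = -4: f_y(-4, y) = 6*y**2 - 6*y - 16; no integer root y with |y| ≤ 4.
  x = -3: f_y(-3, y) = 6*y**2 - 4*y - 9; no integer root y with |y| ≤ 4.
  x = -2: f_y(-2, y) = 6*y**2 - 2*y - 4; vanishes at y ∈ {1}. (-2, 1): f_x = -7 ≠ 0.
  x = -1: f_y(-1, y) = 6*y**2 - 1; no integer root y with |y| ≤ 4.
  x = 0: f_y(0, y) = 6*y**2 + 2*y; vanishes at y ∈ {0}. (0, 0): f_x = 0, f = 0 — SINGULAR.
  x = 1: f_y(1, y) = 6*y**2 + 4*y - 1; no integer root y with |y| ≤ 4.
  x = 2: f_y(2, y) = 6*y**2 + 6*y - 4; no integer root y with |y| ≤ 4.
  x = 3: f_y(3, y) = 6*y**2 + 8*y - 9; no integer root y with |y| ≤ 4.
  x = 4: f_y(4, y) = 6*y**2 + 10*y - 16; vanishes at y ∈ {1}. (4, 1): f_x = -55 ≠ 0.
Only singular point on the grid: (0, 0).
Classify: substitute x = 0 + u, y = 0 + v and expand: f = -u**3 - u**2*v + u*v**2 + 2*v**3 + v**2.
No constant or linear terms (consistent with a singular point). Quadratic part: v**2. Cubic part: -u**3 - u**2*v + u*v**2 + 2*v**3.
The quadratic part v**2 is a perfect square, so there is a single (double) tangent line v = 0, i.e. y = 0. Restricting the cubic part to that line (v = 0) leaves -u**3 ≠ 0, so f is not divisible by v and the branch is v² ≈ u**3 to lowest order — this is a cusp.
Classification: cusp.


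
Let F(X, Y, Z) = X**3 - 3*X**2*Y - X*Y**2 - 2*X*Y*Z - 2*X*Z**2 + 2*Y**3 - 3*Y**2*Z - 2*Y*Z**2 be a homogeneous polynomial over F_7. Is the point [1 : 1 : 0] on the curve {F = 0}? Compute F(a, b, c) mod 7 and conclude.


F(1,1,0) ≡ 6 (mod 7); P is NOT on the curve.

Evaluate F(1, 1, 0) term-by-term (mod 7).
  X**3 ↦ 1·1·1·1 = 1
  -3*X**2*Y ↦ -3·1·1·1 = -3
  -X*Y**2 ↦ -1·1·1·1 = -1
  -2*X*Y*Z ↦ -2·1·1·0 = 0
  -2*X*Z**2 ↦ -2·1·1·0 = 0
  2*Y**3 ↦ 2·1·1·1 = 2
  -3*Y**2*Z ↦ -3·1·1·0 = 0
  -2*Y*Z**2 ↦ -2·1·1·0 = 0
Sum: F(1, 1, 0) = (1) + (-3) + (-1) + (0) + (0) + (2) + (0) + (0) = -1.
Reducing mod 7: -1 ≡ 6 (mod 7).
Since F(a, b, c) ≡ 6 ≠ 0 (mod 7), P does NOT lie on the curve.


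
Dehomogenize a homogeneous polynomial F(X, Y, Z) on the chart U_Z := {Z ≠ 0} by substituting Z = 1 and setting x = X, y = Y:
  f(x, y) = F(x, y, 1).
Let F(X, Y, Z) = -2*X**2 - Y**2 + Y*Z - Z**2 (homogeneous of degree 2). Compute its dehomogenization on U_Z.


f(x, y) = -2*x**2 - y**2 + y - 1

On U_Z we set Z = 1. Each monomial c·X^i·Y^j·Z^k in F becomes c·x^i·y^j·1^k = c·x^i·y^j.
Substituting Z = 1: F(X, Y, 1) = -2*x**2 - y**2 + y - 1.
Note: deg(f) ≤ deg(F) = 2; strict inequality happens when F is divisible by Z (lost terms).


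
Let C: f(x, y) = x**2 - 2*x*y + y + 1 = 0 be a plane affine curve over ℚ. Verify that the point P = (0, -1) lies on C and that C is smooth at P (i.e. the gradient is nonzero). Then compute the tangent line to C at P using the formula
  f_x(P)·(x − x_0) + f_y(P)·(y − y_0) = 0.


Tangent line at P: 2*x + y + 1 = 0.

Step 1: f(0, -1) = 0, so P lies on C.
Step 2: partial derivatives
  f_x(x, y) = 2*x - 2*y, f_y(x, y) = 1 - 2*x.
  f_x(P) = 2, f_y(P) = 1 (gradient nonzero, so P is smooth).
Step 3: tangent line at P: 2·(x − 0) + 1·(y − -1) = 0.
Expanding: 2*x + y + 1 = 0.


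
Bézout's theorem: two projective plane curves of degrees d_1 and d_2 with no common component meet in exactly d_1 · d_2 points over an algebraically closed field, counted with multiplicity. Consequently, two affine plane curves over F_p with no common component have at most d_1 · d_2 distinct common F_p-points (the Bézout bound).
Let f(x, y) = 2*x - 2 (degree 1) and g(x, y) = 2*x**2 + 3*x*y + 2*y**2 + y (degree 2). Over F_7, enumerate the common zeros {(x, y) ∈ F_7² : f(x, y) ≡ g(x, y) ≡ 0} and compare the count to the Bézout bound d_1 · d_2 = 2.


Common zeros: {(1, 6)}; count = 1; Bézout bound = 2.

deg(f) = 1, deg(g) = 2, so Bézout bound = 2.
Scan x ∈ F_7. For each x, list the y ∈ F_7 with f(x, y) ≡ 0 and those with g(x, y) ≡ 0 (mod 7); the common zeros in that column are the intersection.
  x = 0: f ≡ 0 at y ∈ ∅; g ≡ 0 at y ∈ {0, 3}; common: ∅.
  x = 1: f ≡ 0 at y ∈ {0, 1, 2, 3, 4, 5, 6}; g ≡ 0 at y ∈ {6}; common: {6}.
  x = 2: f ≡ 0 at y ∈ ∅; g ≡ 0 at y ∈ ∅; common: ∅.
  x = 3: f ≡ 0 at y ∈ ∅; g ≡ 0 at y ∈ ∅; common: ∅.
  x = 4: f ≡ 0 at y ∈ ∅; g ≡ 0 at y ∈ {5, 6}; common: ∅.
  x = 5: f ≡ 0 at y ∈ ∅; g ≡ 0 at y ∈ ∅; common: ∅.
  x = 6: f ≡ 0 at y ∈ ∅; g ≡ 0 at y ∈ {3, 5}; common: ∅.
Collecting: common zeros = {(1, 6)}, so the count is 1.
Comparison with the Bézout bound: 1 ≤ 2 = deg(f)·deg(g), as expected for curves with no common component (the affine F_7-count falls short of the bound because intersections may lie at infinity, over extension fields, or carry multiplicity).


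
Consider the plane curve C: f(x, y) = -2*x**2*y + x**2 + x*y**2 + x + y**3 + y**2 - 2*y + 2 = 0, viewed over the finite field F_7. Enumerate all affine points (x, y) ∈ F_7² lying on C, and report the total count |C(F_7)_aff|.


Affine F_7-points: {(1, 4), (3, 0)}; count = 2.

For each of the 49 pairs (x, y) ∈ F_7², evaluate f(x, y) mod 7. Record the zeros.
  x = 0: [0↦2, 1↦2, 2↦3, 3↦4, 4↦4, 5↦2, 6↦4]  zeros at y ∈ ∅
  x = 1: [0↦4, 1↦3, 2↦5, 3↦2, 4↦0, 5↦5, 6↦2]  zeros at y ∈ {4}
  x = 2: [0↦1, 1↦2, 2↦1, 3↦4, 4↦3, 5↦4, 6↦6]  zeros at y ∈ ∅
  x = 3: [0↦0, 1↦6, 2↦5, 3↦3, 4↦6, 5↦6, 6↦2]  zeros at y ∈ {0}
  x = 4: [0↦1, 1↦1, 2↦3, 3↦6, 4↦2, 5↦4, 6↦4]  zeros at y ∈ ∅
  x = 5: [0↦4, 1↦1, 2↦2, 3↦6, 4↦5, 5↦5, 6↦5]  zeros at y ∈ ∅
  x = 6: [0↦2, 1↦6, 2↦2, 3↦3, 4↦1, 5↦2, 6↦5]  zeros at y ∈ ∅
Collecting zeros: affine points = {(1, 4), (3, 0)}.
Total count |C(F_7)_aff| = 2.


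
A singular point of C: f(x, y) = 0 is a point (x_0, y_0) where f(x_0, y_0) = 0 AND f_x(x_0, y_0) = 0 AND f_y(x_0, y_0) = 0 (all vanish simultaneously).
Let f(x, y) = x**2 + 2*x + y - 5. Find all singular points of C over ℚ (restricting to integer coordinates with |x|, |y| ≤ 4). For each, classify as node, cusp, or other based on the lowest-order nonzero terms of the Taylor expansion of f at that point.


No singular points in the scanned grid; C is smooth there.

Compute partial derivatives:
  f_x = 2*x + 2.
  f_y = 1.
f_y = 1 is a nonzero constant, so f_y never vanishes: no point (x, y) can satisfy f = f_x = f_y = 0. In particular no (x, y) ∈ {−4, ..., 4}² is singular; the curve is smooth.


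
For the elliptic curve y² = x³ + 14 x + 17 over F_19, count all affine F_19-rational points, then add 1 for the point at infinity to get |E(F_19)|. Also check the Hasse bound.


Affine points = {(0, 6), (0, 13), (4, 2), (4, 17), (9, 6), (9, 13), (10, 6), (10, 13), (11, 1), (11, 18), (15, 7), (15, 12), (16, 9), (16, 10), (17, 0)}; affine count = 15; |E(F_19)| = 16.

Discriminant check: Δ ∝ 4a³ + 27b² = 4·14³ + 27·17² = 4·2744 + 27·289 ≡ 7 (mod 19). Nonzero ⇒ E is nonsingular.
For each x ∈ F_19, compute rhs = x³ + 14·x + 17 mod 19, then count y ∈ F_19 with y² ≡ rhs.
  x = 0: rhs = 17, matching y values: 6, 13 (2 points).
  x = 1: rhs = 13, matching y values: none (0 points).
  x = 2: rhs = 15, matching y values: none (0 points).
  x = 3: rhs = 10, matching y values: none (0 points).
  x = 4: rhs = 4, matching y values: 2, 17 (2 points).
  x = 5: rhs = 3, matching y values: none (0 points).
  x = 6: rhs = 13, matching y values: none (0 points).
  x = 7: rhs = 2, matching y values: none (0 points).
  x = 8: rhs = 14, matching y values: none (0 points).
  x = 9: rhs = 17, matching y values: 6, 13 (2 points).
  x = 10: rhs = 17, matching y values: 6, 13 (2 points).
  x = 11: rhs = 1, matching y values: 1, 18 (2 points).
  x = 12: rhs = 13, matching y values: none (0 points).
  x = 13: rhs = 2, matching y values: none (0 points).
  x = 14: rhs = 12, matching y values: none (0 points).
  x = 15: rhs = 11, matching y values: 7, 12 (2 points).
  x = 16: rhs = 5, matching y values: 9, 10 (2 points).
  x = 17: rhs = 0, matching y values: 0 (1 points).
  x = 18: rhs = 2, matching y values: none (0 points).
Total affine count: 15.
Full point count |E(F_19)| = 15 + 1 = 16.
Hasse bound: |16 − (19+1)| = |-4| = 4 ≤ 2√19 ≈ 8.7178 ✓.


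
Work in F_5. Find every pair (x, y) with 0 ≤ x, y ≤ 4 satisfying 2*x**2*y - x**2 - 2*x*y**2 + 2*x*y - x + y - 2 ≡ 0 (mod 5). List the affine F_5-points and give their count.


Affine F_5-points: {(0, 2), (2, 3), (2, 4), (3, 1), (3, 4)}; count = 5.

For each of the 25 pairs (x, y) ∈ F_5², evaluate f(x, y) mod 5. Record the zeros.
  x = 0: [0↦3, 1↦4, 2↦0, 3↦1, 4↦2]  zeros at y ∈ {2}
  x = 1: [0↦1, 1↦4, 2↦3, 3↦3, 4↦4]  zeros at y ∈ ∅
  x = 2: [0↦2, 1↦1, 2↦2, 3↦0, 4↦0]  zeros at y ∈ {3, 4}
  x = 3: [0↦1, 1↦0, 2↦2, 3↦2, 4↦0]  zeros at y ∈ {1, 4}
  x = 4: [0↦3, 1↦1, 2↦3, 3↦4, 4↦4]  zeros at y ∈ ∅
Collecting zeros: affine points = {(0, 2), (2, 3), (2, 4), (3, 1), (3, 4)}.
Total count |C(F_5)_aff| = 5.


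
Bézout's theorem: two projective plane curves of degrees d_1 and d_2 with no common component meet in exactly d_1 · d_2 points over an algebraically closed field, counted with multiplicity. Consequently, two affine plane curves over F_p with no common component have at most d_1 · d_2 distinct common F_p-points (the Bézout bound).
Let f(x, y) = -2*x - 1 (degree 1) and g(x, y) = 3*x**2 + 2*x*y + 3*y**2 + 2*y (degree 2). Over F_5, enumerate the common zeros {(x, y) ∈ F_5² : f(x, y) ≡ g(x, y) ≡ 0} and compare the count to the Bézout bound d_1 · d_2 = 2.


Common zeros: ∅; count = 0; Bézout bound = 2.

deg(f) = 1, deg(g) = 2, so Bézout bound = 2.
Scan x ∈ F_5. For each x, list the y ∈ F_5 with f(x, y) ≡ 0 and those with g(x, y) ≡ 0 (mod 5); the common zeros in that column are the intersection.
  x = 0: f ≡ 0 at y ∈ ∅; g ≡ 0 at y ∈ {0, 1}; common: ∅.
  x = 1: f ≡ 0 at y ∈ ∅; g ≡ 0 at y ∈ {1}; common: ∅.
  x = 2: f ≡ 0 at y ∈ {0, 1, 2, 3, 4}; g ≡ 0 at y ∈ ∅; common: ∅.
  x = 3: f ≡ 0 at y ∈ ∅; g ≡ 0 at y ∈ {2}; common: ∅.
  x = 4: f ≡ 0 at y ∈ ∅; g ≡ 0 at y ∈ {2, 3}; common: ∅.
Collecting: common zeros = ∅, so the count is 0.
Comparison with the Bézout bound: 0 ≤ 2 = deg(f)·deg(g), as expected for curves with no common component (the affine F_5-count falls short of the bound because intersections may lie at infinity, over extension fields, or carry multiplicity).


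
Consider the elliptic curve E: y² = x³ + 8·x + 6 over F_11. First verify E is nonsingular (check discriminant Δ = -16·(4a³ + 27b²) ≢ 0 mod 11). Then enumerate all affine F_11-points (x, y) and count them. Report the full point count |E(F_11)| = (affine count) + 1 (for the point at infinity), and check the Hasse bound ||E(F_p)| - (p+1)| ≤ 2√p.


Affine points = {(1, 2), (1, 9), (4, 5), (4, 6), (7, 3), (7, 8), (9, 2), (9, 9)}; affine count = 8; |E(F_11)| = 9.

Discriminant check: Δ ∝ 4a³ + 27b² = 4·8³ + 27·6² = 4·512 + 27·36 ≡ 6 (mod 11). Nonzero ⇒ E is nonsingular.
For each x ∈ F_11, compute rhs = x³ + 8·x + 6 mod 11, then count y ∈ F_11 with y² ≡ rhs.
  x = 0: rhs = 6, matching y values: none (0 points).
  x = 1: rhs = 4, matching y values: 2, 9 (2 points).
  x = 2: rhs = 8, matching y values: none (0 points).
  x = 3: rhs = 2, matching y values: none (0 points).
  x = 4: rhs = 3, matching y values: 5, 6 (2 points).
  x = 5: rhs = 6, matching y values: none (0 points).
  x = 6: rhs = 6, matching y values: none (0 points).
  x = 7: rhs = 9, matching y values: 3, 8 (2 points).
  x = 8: rhs = 10, matching y values: none (0 points).
  x = 9: rhs = 4, matching y values: 2, 9 (2 points).
  x = 10: rhs = 8, matching y values: none (0 points).
Total affine count: 8.
Full point count |E(F_11)| = 8 + 1 = 9.
Hasse bound: |9 − (11+1)| = |-3| = 3 ≤ 2√11 ≈ 6.6332 ✓.


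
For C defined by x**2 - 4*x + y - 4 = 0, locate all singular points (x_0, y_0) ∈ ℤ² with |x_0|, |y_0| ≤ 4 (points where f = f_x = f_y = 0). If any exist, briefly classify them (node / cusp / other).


No singular points in the scanned grid; C is smooth there.

Compute partial derivatives:
  f_x = 2*x - 4.
  f_y = 1.
f_y = 1 is a nonzero constant, so f_y never vanishes: no point (x, y) can satisfy f = f_x = f_y = 0. In particular no (x, y) ∈ {−4, ..., 4}² is singular; the curve is smooth.


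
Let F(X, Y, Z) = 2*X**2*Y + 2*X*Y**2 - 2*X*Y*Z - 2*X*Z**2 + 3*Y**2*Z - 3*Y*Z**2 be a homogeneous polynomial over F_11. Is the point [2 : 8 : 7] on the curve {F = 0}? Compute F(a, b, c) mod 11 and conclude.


F(2,8,7) ≡ 2 (mod 11); P is NOT on the curve.

Evaluate F(2, 8, 7) term-by-term (mod 11).
  2*X**2*Y ↦ 2·4·8·1 = 64
  2*X*Y**2 ↦ 2·2·64·1 = 256
  -2*X*Y*Z ↦ -2·2·8·7 = -224
  -2*X*Z**2 ↦ -2·2·1·49 = -196
  3*Y**2*Z ↦ 3·1·64·7 = 1344
  -3*Y*Z**2 ↦ -3·1·8·49 = -1176
Sum: F(2, 8, 7) = (64) + (256) + (-224) + (-196) + (1344) + (-1176) = 68.
Reducing mod 11: 68 ≡ 2 (mod 11).
Since F(a, b, c) ≡ 2 ≠ 0 (mod 11), P does NOT lie on the curve.


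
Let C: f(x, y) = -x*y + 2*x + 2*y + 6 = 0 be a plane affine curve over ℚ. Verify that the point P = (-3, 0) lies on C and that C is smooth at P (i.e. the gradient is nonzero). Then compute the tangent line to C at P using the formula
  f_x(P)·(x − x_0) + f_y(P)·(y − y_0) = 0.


Tangent line at P: 2*x + 5*y + 6 = 0.

Step 1: f(-3, 0) = 0, so P lies on C.
Step 2: partial derivatives
  f_x(x, y) = 2 - y, f_y(x, y) = 2 - x.
  f_x(P) = 2, f_y(P) = 5 (gradient nonzero, so P is smooth).
Step 3: tangent line at P: 2·(x − -3) + 5·(y − 0) = 0.
Expanding: 2*x + 5*y + 6 = 0.


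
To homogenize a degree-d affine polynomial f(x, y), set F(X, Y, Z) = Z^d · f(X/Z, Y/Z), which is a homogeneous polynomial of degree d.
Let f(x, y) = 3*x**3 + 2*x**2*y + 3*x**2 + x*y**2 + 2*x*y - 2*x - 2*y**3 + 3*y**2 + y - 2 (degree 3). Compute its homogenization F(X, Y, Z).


F(X, Y, Z) = 3*X**3 + 2*X**2*Y + 3*X**2*Z + X*Y**2 + 2*X*Y*Z - 2*X*Z**2 - 2*Y**3 + 3*Y**2*Z + Y*Z**2 - 2*Z**3

deg(f) = 3.
Substitute x = X/Z, y = Y/Z into f, then multiply by Z^3.
  monomial 3·x^3·y^0 ↦ 3·X^3·Y^0·Z^0.
  monomial 2·x^2·y^1 ↦ 2·X^2·Y^1·Z^0.
  monomial 3·x^2·y^0 ↦ 3·X^2·Y^0·Z^1.
  monomial 1·x^1·y^2 ↦ 1·X^1·Y^2·Z^0.
  monomial 2·x^1·y^1 ↦ 2·X^1·Y^1·Z^1.
  monomial -2·x^1·y^0 ↦ -2·X^1·Y^0·Z^2.
  monomial -2·x^0·y^3 ↦ -2·X^0·Y^3·Z^0.
  monomial 3·x^0·y^2 ↦ 3·X^0·Y^2·Z^1.
  monomial 1·x^0·y^1 ↦ 1·X^0·Y^1·Z^2.
  monomial -2·x^0·y^0 ↦ -2·X^0·Y^0·Z^3.
Collecting: F(X, Y, Z) = 3*X**3 + 2*X**2*Y + 3*X**2*Z + X*Y**2 + 2*X*Y*Z - 2*X*Z**2 - 2*Y**3 + 3*Y**2*Z + Y*Z**2 - 2*Z**3.


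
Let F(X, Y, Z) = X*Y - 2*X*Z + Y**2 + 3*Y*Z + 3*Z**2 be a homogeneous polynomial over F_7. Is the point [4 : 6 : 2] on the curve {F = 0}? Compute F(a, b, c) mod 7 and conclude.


F(4,6,2) ≡ 1 (mod 7); P is NOT on the curve.

Evaluate F(4, 6, 2) term-by-term (mod 7).
  X*Y ↦ 1·4·6·1 = 24
  -2*X*Z ↦ -2·4·1·2 = -16
  Y**2 ↦ 1·1·36·1 = 36
  3*Y*Z ↦ 3·1·6·2 = 36
  3*Z**2 ↦ 3·1·1·4 = 12
Sum: F(4, 6, 2) = (24) + (-16) + (36) + (36) + (12) = 92.
Reducing mod 7: 92 ≡ 1 (mod 7).
Since F(a, b, c) ≡ 1 ≠ 0 (mod 7), P does NOT lie on the curve.


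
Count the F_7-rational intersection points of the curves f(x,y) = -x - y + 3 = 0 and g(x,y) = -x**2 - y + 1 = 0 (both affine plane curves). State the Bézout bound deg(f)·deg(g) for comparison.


Common zeros: {(4, 6)}; count = 1; Bézout bound = 2.

deg(f) = 1, deg(g) = 2, so Bézout bound = 2.
Scan x ∈ F_7. For each x, list the y ∈ F_7 with f(x, y) ≡ 0 and those with g(x, y) ≡ 0 (mod 7); the common zeros in that column are the intersection.
  x = 0: f ≡ 0 at y ∈ {3}; g ≡ 0 at y ∈ {1}; common: ∅.
  x = 1: f ≡ 0 at y ∈ {2}; g ≡ 0 at y ∈ {0}; common: ∅.
  x = 2: f ≡ 0 at y ∈ {1}; g ≡ 0 at y ∈ {4}; common: ∅.
  x = 3: f ≡ 0 at y ∈ {0}; g ≡ 0 at y ∈ {6}; common: ∅.
  x = 4: f ≡ 0 at y ∈ {6}; g ≡ 0 at y ∈ {6}; common: {6}.
  x = 5: f ≡ 0 at y ∈ {5}; g ≡ 0 at y ∈ {4}; common: ∅.
  x = 6: f ≡ 0 at y ∈ {4}; g ≡ 0 at y ∈ {0}; common: ∅.
Collecting: common zeros = {(4, 6)}, so the count is 1.
Comparison with the Bézout bound: 1 ≤ 2 = deg(f)·deg(g), as expected for curves with no common component (the affine F_7-count falls short of the bound because intersections may lie at infinity, over extension fields, or carry multiplicity).


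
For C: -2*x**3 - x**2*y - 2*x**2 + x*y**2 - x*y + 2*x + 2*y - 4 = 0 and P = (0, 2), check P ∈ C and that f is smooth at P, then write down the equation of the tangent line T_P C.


Tangent line at P: 4*x + 2*y - 4 = 0.

Step 1: f(0, 2) = 0, so P lies on C.
Step 2: partial derivatives
  f_x(x, y) = -6*x**2 - 2*x*y - 4*x + y**2 - y + 2, f_y(x, y) = -x**2 + 2*x*y - x + 2.
  f_x(P) = 4, f_y(P) = 2 (gradient nonzero, so P is smooth).
Step 3: tangent line at P: 4·(x − 0) + 2·(y − 2) = 0.
Expanding: 4*x + 2*y - 4 = 0.


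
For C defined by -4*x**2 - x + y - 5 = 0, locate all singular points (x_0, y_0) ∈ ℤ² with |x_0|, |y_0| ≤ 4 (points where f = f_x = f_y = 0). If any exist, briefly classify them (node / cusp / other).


No singular points in the scanned grid; C is smooth there.

Compute partial derivatives:
  f_x = -8*x - 1.
  f_y = 1.
f_y = 1 is a nonzero constant, so f_y never vanishes: no point (x, y) can satisfy f = f_x = f_y = 0. In particular no (x, y) ∈ {−4, ..., 4}² is singular; the curve is smooth.


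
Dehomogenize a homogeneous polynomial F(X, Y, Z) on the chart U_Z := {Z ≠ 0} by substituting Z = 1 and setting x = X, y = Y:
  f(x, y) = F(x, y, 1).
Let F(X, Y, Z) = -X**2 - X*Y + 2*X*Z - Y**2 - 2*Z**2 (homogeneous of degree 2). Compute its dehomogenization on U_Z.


f(x, y) = -x**2 - x*y + 2*x - y**2 - 2

On U_Z we set Z = 1. Each monomial c·X^i·Y^j·Z^k in F becomes c·x^i·y^j·1^k = c·x^i·y^j.
Substituting Z = 1: F(X, Y, 1) = -x**2 - x*y + 2*x - y**2 - 2.
Note: deg(f) ≤ deg(F) = 2; strict inequality happens when F is divisible by Z (lost terms).


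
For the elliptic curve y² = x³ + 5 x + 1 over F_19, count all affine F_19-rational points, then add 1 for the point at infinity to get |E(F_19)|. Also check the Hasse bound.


Affine points = {(0, 1), (0, 18), (1, 8), (1, 11), (2, 0), (3, 9), (3, 10), (4, 3), (4, 16), (6, 0), (10, 5), (10, 14), (11, 0), (16, 4), (16, 15)}; affine count = 15; |E(F_19)| = 16.

Discriminant check: Δ ∝ 4a³ + 27b² = 4·5³ + 27·1² = 4·125 + 27·1 ≡ 14 (mod 19). Nonzero ⇒ E is nonsingular.
For each x ∈ F_19, compute rhs = x³ + 5·x + 1 mod 19, then count y ∈ F_19 with y² ≡ rhs.
  x = 0: rhs = 1, matching y values: 1, 18 (2 points).
  x = 1: rhs = 7, matching y values: 8, 11 (2 points).
  x = 2: rhs = 0, matching y values: 0 (1 points).
  x = 3: rhs = 5, matching y values: 9, 10 (2 points).
  x = 4: rhs = 9, matching y values: 3, 16 (2 points).
  x = 5: rhs = 18, matching y values: none (0 points).
  x = 6: rhs = 0, matching y values: 0 (1 points).
  x = 7: rhs = 18, matching y values: none (0 points).
  x = 8: rhs = 2, matching y values: none (0 points).
  x = 9: rhs = 15, matching y values: none (0 points).
  x = 10: rhs = 6, matching y values: 5, 14 (2 points).
  x = 11: rhs = 0, matching y values: 0 (1 points).
  x = 12: rhs = 3, matching y values: none (0 points).
  x = 13: rhs = 2, matching y values: none (0 points).
  x = 14: rhs = 3, matching y values: none (0 points).
  x = 15: rhs = 12, matching y values: none (0 points).
  x = 16: rhs = 16, matching y values: 4, 15 (2 points).
  x = 17: rhs = 2, matching y values: none (0 points).
  x = 18: rhs = 14, matching y values: none (0 points).
Total affine count: 15.
Full point count |E(F_19)| = 15 + 1 = 16.
Hasse bound: |16 − (19+1)| = |-4| = 4 ≤ 2√19 ≈ 8.7178 ✓.


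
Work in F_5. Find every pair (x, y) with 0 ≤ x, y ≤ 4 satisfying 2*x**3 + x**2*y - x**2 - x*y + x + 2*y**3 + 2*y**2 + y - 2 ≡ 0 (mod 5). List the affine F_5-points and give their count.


Affine F_5-points: {(1, 0), (1, 1), (1, 3), (4, 3)}; count = 4.

For each of the 25 pairs (x, y) ∈ F_5², evaluate f(x, y) mod 5. Record the zeros.
  x = 0: [0↦3, 1↦3, 2↦4, 3↦3, 4↦2]  zeros at y ∈ ∅
  x = 1: [0↦0, 1↦0, 2↦1, 3↦0, 4↦4]  zeros at y ∈ {0, 1, 3}
  x = 2: [0↦2, 1↦4, 2↦2, 3↦3, 4↦4]  zeros at y ∈ ∅
  x = 3: [0↦1, 1↦2, 2↦4, 3↦4, 4↦4]  zeros at y ∈ ∅
  x = 4: [0↦4, 1↦1, 2↦4, 3↦0, 4↦1]  zeros at y ∈ {3}
Collecting zeros: affine points = {(1, 0), (1, 1), (1, 3), (4, 3)}.
Total count |C(F_5)_aff| = 4.


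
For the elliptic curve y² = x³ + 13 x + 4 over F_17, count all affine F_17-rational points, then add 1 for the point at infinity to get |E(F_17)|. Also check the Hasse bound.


Affine points = {(0, 2), (0, 15), (1, 1), (1, 16), (2, 2), (2, 15), (3, 6), (3, 11), (4, 1), (4, 16), (6, 3), (6, 14), (7, 8), (7, 9), (8, 5), (8, 12), (9, 0), (11, 4), (11, 13), (12, 1), (12, 16), (15, 2), (15, 15)}; affine count = 23; |E(F_17)| = 24.

Discriminant check: Δ ∝ 4a³ + 27b² = 4·13³ + 27·4² = 4·2197 + 27·16 ≡ 6 (mod 17). Nonzero ⇒ E is nonsingular.
For each x ∈ F_17, compute rhs = x³ + 13·x + 4 mod 17, then count y ∈ F_17 with y² ≡ rhs.
  x = 0: rhs = 4, matching y values: 2, 15 (2 points).
  x = 1: rhs = 1, matching y values: 1, 16 (2 points).
  x = 2: rhs = 4, matching y values: 2, 15 (2 points).
  x = 3: rhs = 2, matching y values: 6, 11 (2 points).
  x = 4: rhs = 1, matching y values: 1, 16 (2 points).
  x = 5: rhs = 7, matching y values: none (0 points).
  x = 6: rhs = 9, matching y values: 3, 14 (2 points).
  x = 7: rhs = 13, matching y values: 8, 9 (2 points).
  x = 8: rhs = 8, matching y values: 5, 12 (2 points).
  x = 9: rhs = 0, matching y values: 0 (1 points).
  x = 10: rhs = 12, matching y values: none (0 points).
  x = 11: rhs = 16, matching y values: 4, 13 (2 points).
  x = 12: rhs = 1, matching y values: 1, 16 (2 points).
  x = 13: rhs = 7, matching y values: none (0 points).
  x = 14: rhs = 6, matching y values: none (0 points).
  x = 15: rhs = 4, matching y values: 2, 15 (2 points).
  x = 16: rhs = 7, matching y values: none (0 points).
Total affine count: 23.
Full point count |E(F_17)| = 23 + 1 = 24.
Hasse bound: |24 − (17+1)| = |6| = 6 ≤ 2√17 ≈ 8.2462 ✓.


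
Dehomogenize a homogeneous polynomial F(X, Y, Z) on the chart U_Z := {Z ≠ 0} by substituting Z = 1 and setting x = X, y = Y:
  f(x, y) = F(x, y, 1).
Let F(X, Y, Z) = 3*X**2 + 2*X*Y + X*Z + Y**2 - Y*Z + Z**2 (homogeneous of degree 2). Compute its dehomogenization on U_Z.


f(x, y) = 3*x**2 + 2*x*y + x + y**2 - y + 1

On U_Z we set Z = 1. Each monomial c·X^i·Y^j·Z^k in F becomes c·x^i·y^j·1^k = c·x^i·y^j.
Substituting Z = 1: F(X, Y, 1) = 3*x**2 + 2*x*y + x + y**2 - y + 1.
Note: deg(f) ≤ deg(F) = 2; strict inequality happens when F is divisible by Z (lost terms).


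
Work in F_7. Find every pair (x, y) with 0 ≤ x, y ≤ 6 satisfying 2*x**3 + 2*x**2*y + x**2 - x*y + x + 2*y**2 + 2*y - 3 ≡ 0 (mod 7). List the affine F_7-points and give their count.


Affine F_7-points: {(0, 3), (1, 3), (1, 6), (3, 0), (3, 2), (5, 4), (6, 3), (6, 5)}; count = 8.

For each of the 49 pairs (x, y) ∈ F_7², evaluate f(x, y) mod 7. Record the zeros.
  x = 0: [0↦4, 1↦1, 2↦2, 3↦0, 4↦2, 5↦1, 6↦4]  zeros at y ∈ {3}
  x = 1: [0↦1, 1↦6, 2↦1, 3↦0, 4↦3, 5↦3, 6↦0]  zeros at y ∈ {3, 6}
  x = 2: [0↦5, 1↦1, 2↦1, 3↦5, 4↦6, 5↦4, 6↦6]  zeros at y ∈ ∅
  x = 3: [0↦0, 1↦5, 2↦0, 3↦6, 4↦2, 5↦2, 6↦6]  zeros at y ∈ {0, 2}
  x = 4: [0↦5, 1↦2, 2↦3, 3↦1, 4↦3, 5↦2, 6↦5]  zeros at y ∈ ∅
  x = 5: [0↦4, 1↦4, 2↦1, 3↦2, 4↦0, 5↦2, 6↦1]  zeros at y ∈ {4}
  x = 6: [0↦2, 1↦2, 2↦6, 3↦0, 4↦5, 5↦0, 6↦6]  zeros at y ∈ {3, 5}
Collecting zeros: affine points = {(0, 3), (1, 3), (1, 6), (3, 0), (3, 2), (5, 4), (6, 3), (6, 5)}.
Total count |C(F_7)_aff| = 8.


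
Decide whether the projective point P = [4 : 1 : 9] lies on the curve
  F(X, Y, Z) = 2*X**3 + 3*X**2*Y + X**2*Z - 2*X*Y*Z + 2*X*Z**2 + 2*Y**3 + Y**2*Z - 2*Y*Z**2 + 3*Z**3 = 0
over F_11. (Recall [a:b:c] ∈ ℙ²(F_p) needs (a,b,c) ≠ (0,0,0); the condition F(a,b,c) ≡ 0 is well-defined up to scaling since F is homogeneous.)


F(4,1,9) ≡ 6 (mod 11); P is NOT on the curve.

Evaluate F(4, 1, 9) term-by-term (mod 11).
  2*X**3 ↦ 2·64·1·1 = 128
  3*X**2*Y ↦ 3·16·1·1 = 48
  X**2*Z ↦ 1·16·1·9 = 144
  -2*X*Y*Z ↦ -2·4·1·9 = -72
  2*X*Z**2 ↦ 2·4·1·81 = 648
  2*Y**3 ↦ 2·1·1·1 = 2
  Y**2*Z ↦ 1·1·1·9 = 9
  -2*Y*Z**2 ↦ -2·1·1·81 = -162
  3*Z**3 ↦ 3·1·1·729 = 2187
Sum: F(4, 1, 9) = (128) + (48) + (144) + (-72) + (648) + (2) + (9) + (-162) + (2187) = 2932.
Reducing mod 11: 2932 ≡ 6 (mod 11).
Since F(a, b, c) ≡ 6 ≠ 0 (mod 11), P does NOT lie on the curve.


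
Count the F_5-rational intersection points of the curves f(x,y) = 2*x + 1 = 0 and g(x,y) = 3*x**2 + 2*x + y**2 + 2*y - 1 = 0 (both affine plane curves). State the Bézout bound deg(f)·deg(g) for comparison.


Common zeros: {(2, 0), (2, 3)}; count = 2; Bézout bound = 2.

deg(f) = 1, deg(g) = 2, so Bézout bound = 2.
Scan x ∈ F_5. For each x, list the y ∈ F_5 with f(x, y) ≡ 0 and those with g(x, y) ≡ 0 (mod 5); the common zeros in that column are the intersection.
  x = 0: f ≡ 0 at y ∈ ∅; g ≡ 0 at y ∈ ∅; common: ∅.
  x = 1: f ≡ 0 at y ∈ ∅; g ≡ 0 at y ∈ ∅; common: ∅.
  x = 2: f ≡ 0 at y ∈ {0, 1, 2, 3, 4}; g ≡ 0 at y ∈ {0, 3}; common: {0, 3}.
  x = 3: f ≡ 0 at y ∈ ∅; g ≡ 0 at y ∈ {1, 2}; common: ∅.
  x = 4: f ≡ 0 at y ∈ ∅; g ≡ 0 at y ∈ {0, 3}; common: ∅.
Collecting: common zeros = {(2, 0), (2, 3)}, so the count is 2.
Comparison with the Bézout bound: 2 ≤ 2 = deg(f)·deg(g), as expected for curves with no common component (the bound is attained).


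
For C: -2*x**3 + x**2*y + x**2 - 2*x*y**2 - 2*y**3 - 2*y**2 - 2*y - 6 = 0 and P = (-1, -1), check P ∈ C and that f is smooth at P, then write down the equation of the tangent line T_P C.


Tangent line at P: -8*x - 7*y - 15 = 0.

Step 1: f(-1, -1) = 0, so P lies on C.
Step 2: partial derivatives
  f_x(x, y) = -6*x**2 + 2*x*y + 2*x - 2*y**2, f_y(x, y) = x**2 - 4*x*y - 6*y**2 - 4*y - 2.
  f_x(P) = -8, f_y(P) = -7 (gradient nonzero, so P is smooth).
Step 3: tangent line at P: -8·(x − -1) + -7·(y − -1) = 0.
Expanding: -8*x - 7*y - 15 = 0.


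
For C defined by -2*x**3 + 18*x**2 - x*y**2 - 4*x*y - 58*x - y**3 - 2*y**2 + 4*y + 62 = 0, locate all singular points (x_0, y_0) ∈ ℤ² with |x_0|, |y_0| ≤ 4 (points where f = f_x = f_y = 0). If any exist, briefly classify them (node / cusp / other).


Singular points: {(3, -2)}; classification: cusp.

Compute partial derivatives:
  f_x = -6*x**2 + 36*x - y**2 - 4*y - 58.
  f_y = -2*x*y - 4*x - 3*y**2 - 4*y + 4.
Scan x_0 ∈ {−4, ..., 4}. For each x_0, f_y(x_0, y) is a polynomial in y; find its integer roots y ∈ {−4, ..., 4}, then test f_x and f at those candidates.
  x = -4: f_y(-4, y) = -3*y**2 + 4*y + 20; vanishes at y ∈ {-2}. (-4, -2): f_x = -294 ≠ 0.
  x = -3: f_y(-3, y) = -3*y**2 + 2*y + 16; vanishes at y ∈ {-2}. (-3, -2): f_x = -216 ≠ 0.
  x = -2: f_y(-2, y) = 12 - 3*y**2; vanishes at y ∈ {-2, 2}. (-2, -2): f_x = -150 ≠ 0; (-2, 2): f_x = -166 ≠ 0.
  x = -1: f_y(-1, y) = -3*y**2 - 2*y + 8; vanishes at y ∈ {-2}. (-1, -2): f_x = -96 ≠ 0.
  x = 0: f_y(0, y) = -3*y**2 - 4*y + 4; vanishes at y ∈ {-2}. (0, -2): f_x = -54 ≠ 0.
  x = 1: f_y(1, y) = -3*y**2 - 6*y; vanishes at y ∈ {-2, 0}. (1, -2): f_x = -24 ≠ 0; (1, 0): f_x = -28 ≠ 0.
  x = 2: f_y(2, y) = -3*y**2 - 8*y - 4; vanishes at y ∈ {-2}. (2, -2): f_x = -6 ≠ 0.
  x = 3: f_y(3, y) = -3*y**2 - 10*y - 8; vanishes at y ∈ {-2}. (3, -2): f_x = 0, f = 0 — SINGULAR.
  x = 4: f_y(4, y) = -3*y**2 - 12*y - 12; vanishes at y ∈ {-2}. (4, -2): f_x = -6 ≠ 0.
Only singular point on the grid: (3, -2).
Classify: substitute x = 3 + u, y = -2 + v and expand: f = -2*u**3 - u*v**2 - v**3 + v**2.
No constant or linear terms (consistent with a singular point). Quadratic part: v**2. Cubic part: -2*u**3 - u*v**2 - v**3.
The quadratic part v**2 is a perfect square, so there is a single (double) tangent line v = 0, i.e. y = -2. Restricting the cubic part to that line (v = 0) leaves -2*u**3 ≠ 0, so f is not divisible by v and the branch is v² ≈ 2*u**3 to lowest order — this is a cusp.
Classification: cusp.
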